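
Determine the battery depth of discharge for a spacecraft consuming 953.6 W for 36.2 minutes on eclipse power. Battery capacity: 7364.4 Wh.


E_used = P * t / 60 = 953.6 * 36.2 / 60 = 575.3387 Wh
DOD = E_used / E_total * 100 = 575.3387 / 7364.4 * 100
DOD = 7.8124 %

7.8124 %


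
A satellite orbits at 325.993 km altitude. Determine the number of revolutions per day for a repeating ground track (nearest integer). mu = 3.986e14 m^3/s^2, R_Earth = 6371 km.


r = 6.696993e+06 m
T = 2*pi*sqrt(r^3/mu) = 5454.1991 s = 90.9033 min
revs/day = 1440 / 90.9033 = 15.8410
Rounded: 16 revolutions per day

16 revolutions per day


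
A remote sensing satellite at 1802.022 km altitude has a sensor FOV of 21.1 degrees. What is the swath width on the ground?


FOV = 21.1 deg = 0.3682645 rad
swath = 2 * alt * tan(FOV/2) = 2 * 1802.022 * tan(0.1841322)
swath = 2 * 1802.022 * 0.1862418
swath = 671.2238 km

671.2238 km


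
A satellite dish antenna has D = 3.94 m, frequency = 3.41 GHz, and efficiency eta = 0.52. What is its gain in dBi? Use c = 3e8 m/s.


lambda = c/f = 3e8 / 3.41e+09 = 0.08797654 m
G = eta*(pi*D/lambda)^2 = 0.52*(pi*3.94/0.08797654)^2
G = 10293.4695 (linear)
G = 10*log10(10293.4695) = 40.1256 dBi

40.1256 dBi


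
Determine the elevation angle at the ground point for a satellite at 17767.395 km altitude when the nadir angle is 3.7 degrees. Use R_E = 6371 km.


r = R_E + alt = 24138.3950 km
Law of sines in the satellite / Earth-center / ground-point triangle:
  sin(nadir)/R_E = sin(90 + el)/r  =>  cos(el) = (r/R_E)*sin(nadir)
cos(el) = (24138.3950 / 6371.0000) * sin(3.7 deg) = 0.2444995
el = arccos(0.2444995) = 75.8477 deg
(Earth-central angle = 90 - nadir - el = 10.4523 deg)

75.8477 degrees


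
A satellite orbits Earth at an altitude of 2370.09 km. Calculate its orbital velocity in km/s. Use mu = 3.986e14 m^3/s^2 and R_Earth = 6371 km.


r = R_E + alt = 6371.0 + 2370.09 = 8741.0900 km = 8.74109e+06 m
v = sqrt(mu/r) = sqrt(3.986e14 / 8.74109e+06) = 6752.8305 m/s = 6.7528 km/s

6.7528 km/s


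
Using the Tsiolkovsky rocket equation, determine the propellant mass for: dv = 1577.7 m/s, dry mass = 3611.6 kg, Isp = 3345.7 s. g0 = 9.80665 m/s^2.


ve = Isp * g0 = 3345.7 * 9.80665 = 32810.108905 m/s
mass ratio = exp(dv/ve) = exp(1577.7/32810.108905) = 1.04926067
m_prop = m_dry * (mr - 1) = 3611.6 * (1.04926067 - 1)
m_prop = 177.9098 kg

177.9098 kg


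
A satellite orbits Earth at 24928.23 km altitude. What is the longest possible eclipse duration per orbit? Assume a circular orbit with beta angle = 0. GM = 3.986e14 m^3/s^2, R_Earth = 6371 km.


r = 31299.2300 km
T = 918.4604 min
Eclipse fraction = arcsin(R_E/r)/pi = arcsin(6371.0000/31299.2300)/pi
= arcsin(0.2035513)/pi = 0.06524838
Eclipse duration = 0.06524838 * 918.4604 = 59.9281 min

59.9281 minutes


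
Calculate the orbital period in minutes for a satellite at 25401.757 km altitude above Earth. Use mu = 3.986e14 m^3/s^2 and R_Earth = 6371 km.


r = 31772.7570 km = 3.1772757e+07 m
T = 2*pi*sqrt(r^3/mu) = 2*pi*sqrt(3.2074855e+22 / 3.986e14)
T = 56362.9315 s = 939.3822 min

939.3822 minutes


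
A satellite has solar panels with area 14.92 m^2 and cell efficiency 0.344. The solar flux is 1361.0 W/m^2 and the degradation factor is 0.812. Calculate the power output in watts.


P = area * eta * S * degradation
P = 14.92 * 0.344 * 1361.0 * 0.812
P = 5672.0679 W

5672.0679 W


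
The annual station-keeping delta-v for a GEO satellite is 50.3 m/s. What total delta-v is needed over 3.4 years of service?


dV = rate * years = 50.3 * 3.4
dV = 171.0200 m/s

171.0200 m/s


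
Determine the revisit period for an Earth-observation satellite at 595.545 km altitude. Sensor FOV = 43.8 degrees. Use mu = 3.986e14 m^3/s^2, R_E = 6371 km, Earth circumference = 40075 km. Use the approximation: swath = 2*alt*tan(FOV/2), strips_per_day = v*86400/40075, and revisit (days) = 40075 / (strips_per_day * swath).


swath = 2*595.545*tan(0.3822271) = 478.8151 km
v = sqrt(mu/r) = 7564.1464 m/s = 7.5641 km/s
strips/day = v*86400/40075 = 7.5641*86400/40075 = 16.3080
coverage/day = strips * swath = 16.3080 * 478.8151 = 7808.5066 km
revisit = 40075 / 7808.5066 = 5.1322 days

5.1322 days


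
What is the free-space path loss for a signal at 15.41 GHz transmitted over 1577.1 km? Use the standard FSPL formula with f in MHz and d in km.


f = 15.41 GHz = 15410.0000 MHz
d = 1577.1 km
FSPL = 32.44 + 20*log10(15410.0000) + 20*log10(1577.1)
FSPL = 32.44 + 83.7561 + 63.9572
FSPL = 180.1532 dB

180.1532 dB


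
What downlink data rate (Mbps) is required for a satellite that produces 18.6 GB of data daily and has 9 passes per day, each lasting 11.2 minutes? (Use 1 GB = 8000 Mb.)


total contact time = 9 * 11.2 * 60 = 6048.0000 s
data = 18.6 GB = 148800.0000 Mb
rate = 148800.0000 / 6048.0000 = 24.6032 Mbps

24.6032 Mbps


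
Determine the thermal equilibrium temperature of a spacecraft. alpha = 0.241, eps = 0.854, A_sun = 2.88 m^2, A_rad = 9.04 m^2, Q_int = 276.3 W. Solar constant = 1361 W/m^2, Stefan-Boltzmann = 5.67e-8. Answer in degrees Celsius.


Numerator = alpha*S*A_sun + Q_int = 0.241*1361*2.88 + 276.3 = 1220.9429 W
Denominator = eps*sigma*A_rad = 0.854*5.67e-8*9.04 = 4.3773307e-07 W/K^4
T^4 = 2.7892407e+09 K^4
T = 229.8114 K = -43.3386 C

-43.3386 degrees Celsius


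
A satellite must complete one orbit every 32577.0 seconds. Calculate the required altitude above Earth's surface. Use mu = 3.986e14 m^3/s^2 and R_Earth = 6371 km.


T = 32577.0 s
r = (mu*T^2/(4*pi^2))^(1/3) = (3.986e14 * 32577.0^2 / (4*pi^2))^(1/3)
r = 2.2046175e+07 m = 22046.1747 km
alt = r - R_E = 22046.1747 - 6371 = 15675.1747 km

15675.1747 km


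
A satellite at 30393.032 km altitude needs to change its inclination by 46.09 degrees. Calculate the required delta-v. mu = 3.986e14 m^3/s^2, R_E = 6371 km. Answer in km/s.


r = 36764.0320 km = 3.6764032e+07 m
V = sqrt(mu/r) = 3292.7373 m/s
di = 46.09 deg = 0.8044223 rad
dV = 2*V*sin(di/2) = 2*3292.7373*sin(0.4022111)
dV = 2577.9102 m/s = 2.5779 km/s

2.5779 km/s


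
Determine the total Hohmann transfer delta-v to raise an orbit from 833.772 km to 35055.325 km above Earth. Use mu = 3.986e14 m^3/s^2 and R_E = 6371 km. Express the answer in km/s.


r1 = 7204.7720 km = 7.204772e+06 m
r2 = 41426.3250 km = 4.1426325e+07 m
dv1 = sqrt(mu/r1)*(sqrt(2*r2/(r1+r2)) - 1) = 2270.5169 m/s
dv2 = sqrt(mu/r2)*(1 - sqrt(2*r1/(r1+r2))) = 1413.4288 m/s
total dv = |dv1| + |dv2| = 2270.5169 + 1413.4288 = 3683.9457 m/s = 3.6839 km/s

3.6839 km/s


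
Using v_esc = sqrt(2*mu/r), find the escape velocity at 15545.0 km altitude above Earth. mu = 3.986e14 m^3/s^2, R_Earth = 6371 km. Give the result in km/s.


r = 6371.0 + 15545.0 = 21916.0000 km = 2.1916e+07 m
v_esc = sqrt(2*mu/r) = sqrt(2*3.986e14 / 2.1916e+07)
v_esc = 6031.1898 m/s = 6.0312 km/s

6.0312 km/s


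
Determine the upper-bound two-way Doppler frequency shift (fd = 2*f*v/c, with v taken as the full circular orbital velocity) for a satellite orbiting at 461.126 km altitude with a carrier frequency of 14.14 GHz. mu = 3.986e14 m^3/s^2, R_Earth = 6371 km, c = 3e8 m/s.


r = 6.832126e+06 m
v = sqrt(mu/r) = 7638.1945 m/s (worst-case radial velocity)
f = 14.14 GHz = 1.414e+10 Hz
fd = 2*f*v/c = 2*1.414e+10*7638.1945/3.0e+08
fd = 720027.1357 Hz

720027.1357 Hz


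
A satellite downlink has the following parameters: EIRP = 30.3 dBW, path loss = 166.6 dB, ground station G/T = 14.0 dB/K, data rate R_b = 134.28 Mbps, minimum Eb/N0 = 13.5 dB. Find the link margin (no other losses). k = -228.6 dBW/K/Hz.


C/N0 = EIRP - FSPL + G/T - k = 30.3 - 166.6 + 14.0 - (-228.6)
C/N0 = 106.3000 dB-Hz
R_b = 134.28 Mbps = 1.3428e+08 bps -> 10*log10(R_b) = 81.2801 dB-Hz
Eb/N0 = C/N0 - 10*log10(R_b) = 106.3000 - 81.2801 = 25.0199 dB
Margin = Eb/N0 - Eb/N0_req = 25.0199 - 13.5 = 11.5199 dB (link closes)

11.5199 dB


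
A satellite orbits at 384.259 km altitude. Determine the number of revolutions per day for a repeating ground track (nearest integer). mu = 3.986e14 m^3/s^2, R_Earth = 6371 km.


r = 6.755259e+06 m
T = 2*pi*sqrt(r^3/mu) = 5525.5337 s = 92.0922 min
revs/day = 1440 / 92.0922 = 15.6365
Rounded: 16 revolutions per day

16 revolutions per day


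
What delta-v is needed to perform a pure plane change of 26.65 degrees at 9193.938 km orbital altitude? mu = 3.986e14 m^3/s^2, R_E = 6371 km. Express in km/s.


r = 15564.9380 km = 1.5564938e+07 m
V = sqrt(mu/r) = 5060.5177 m/s
di = 26.65 deg = 0.4651302 rad
dV = 2*V*sin(di/2) = 2*5060.5177*sin(0.2325651)
dV = 2332.6390 m/s = 2.3326 km/s

2.3326 km/s


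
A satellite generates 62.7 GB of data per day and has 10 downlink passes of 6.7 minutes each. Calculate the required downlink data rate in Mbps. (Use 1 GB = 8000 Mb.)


total contact time = 10 * 6.7 * 60 = 4020.0000 s
data = 62.7 GB = 501600.0000 Mb
rate = 501600.0000 / 4020.0000 = 124.7761 Mbps

124.7761 Mbps


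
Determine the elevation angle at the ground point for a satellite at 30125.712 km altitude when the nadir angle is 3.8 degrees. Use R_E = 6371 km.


r = R_E + alt = 36496.7120 km
Law of sines in the satellite / Earth-center / ground-point triangle:
  sin(nadir)/R_E = sin(90 + el)/r  =>  cos(el) = (r/R_E)*sin(nadir)
cos(el) = (36496.7120 / 6371.0000) * sin(3.8 deg) = 0.3796546
el = arccos(0.3796546) = 67.6877 deg
(Earth-central angle = 90 - nadir - el = 18.5123 deg)

67.6877 degrees


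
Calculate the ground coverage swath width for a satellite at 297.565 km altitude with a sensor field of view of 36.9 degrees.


FOV = 36.9 deg = 0.6440265 rad
swath = 2 * alt * tan(FOV/2) = 2 * 297.565 * tan(0.3220132)
swath = 2 * 297.565 * 0.3336252
swath = 198.5504 km

198.5504 km


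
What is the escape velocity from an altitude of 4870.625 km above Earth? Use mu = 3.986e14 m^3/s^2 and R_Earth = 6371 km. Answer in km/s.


r = 6371.0 + 4870.625 = 11241.6250 km = 1.1241625e+07 m
v_esc = sqrt(2*mu/r) = sqrt(2*3.986e14 / 1.1241625e+07)
v_esc = 8421.1053 m/s = 8.4211 km/s

8.4211 km/s


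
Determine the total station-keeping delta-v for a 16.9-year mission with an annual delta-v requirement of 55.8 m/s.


dV = rate * years = 55.8 * 16.9
dV = 943.0200 m/s

943.0200 m/s


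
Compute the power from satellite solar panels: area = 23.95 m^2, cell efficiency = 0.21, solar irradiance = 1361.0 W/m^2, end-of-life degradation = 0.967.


P = area * eta * S * degradation
P = 23.95 * 0.21 * 1361.0 * 0.967
P = 6619.2596 W

6619.2596 W


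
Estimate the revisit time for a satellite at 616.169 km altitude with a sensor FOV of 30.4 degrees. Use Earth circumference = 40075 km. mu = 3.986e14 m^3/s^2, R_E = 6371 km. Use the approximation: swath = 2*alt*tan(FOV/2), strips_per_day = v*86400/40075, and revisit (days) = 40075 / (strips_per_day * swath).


swath = 2*616.169*tan(0.26529) = 334.8188 km
v = sqrt(mu/r) = 7552.9746 m/s = 7.5530 km/s
strips/day = v*86400/40075 = 7.5530*86400/40075 = 16.2839
coverage/day = strips * swath = 16.2839 * 334.8188 = 5452.1538 km
revisit = 40075 / 5452.1538 = 7.3503 days

7.3503 days


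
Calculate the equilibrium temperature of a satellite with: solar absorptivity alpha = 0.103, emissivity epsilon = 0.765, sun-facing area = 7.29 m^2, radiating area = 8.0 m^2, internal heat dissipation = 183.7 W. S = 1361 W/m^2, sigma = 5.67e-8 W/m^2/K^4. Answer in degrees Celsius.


Numerator = alpha*S*A_sun + Q_int = 0.103*1361*7.29 + 183.7 = 1205.6341 W
Denominator = eps*sigma*A_rad = 0.765*5.67e-8*8.0 = 3.47004e-07 W/K^4
T^4 = 3.4744097e+09 K^4
T = 242.7841 K = -30.3659 C

-30.3659 degrees Celsius


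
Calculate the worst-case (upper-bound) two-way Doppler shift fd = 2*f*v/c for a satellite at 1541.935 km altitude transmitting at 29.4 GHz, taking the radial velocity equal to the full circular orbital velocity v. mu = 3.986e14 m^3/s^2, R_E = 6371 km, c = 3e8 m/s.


r = 7.912935e+06 m
v = sqrt(mu/r) = 7097.4092 m/s (worst-case radial velocity)
f = 29.4 GHz = 2.94e+10 Hz
fd = 2*f*v/c = 2*2.94e+10*7097.4092/3.0e+08
fd = 1.3910922e+06 Hz

1.3911e+06 Hz


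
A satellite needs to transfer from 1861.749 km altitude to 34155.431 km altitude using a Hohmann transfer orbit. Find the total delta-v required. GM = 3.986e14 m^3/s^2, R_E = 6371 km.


r1 = 8232.7490 km = 8.232749e+06 m
r2 = 40526.4310 km = 4.0526431e+07 m
dv1 = sqrt(mu/r1)*(sqrt(2*r2/(r1+r2)) - 1) = 2013.0453 m/s
dv2 = sqrt(mu/r2)*(1 - sqrt(2*r1/(r1+r2))) = 1313.7061 m/s
total dv = |dv1| + |dv2| = 2013.0453 + 1313.7061 = 3326.7514 m/s = 3.3268 km/s

3.3268 km/s


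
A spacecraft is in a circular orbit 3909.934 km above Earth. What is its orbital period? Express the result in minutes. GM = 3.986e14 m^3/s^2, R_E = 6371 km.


r = 10280.9340 km = 1.0280934e+07 m
T = 2*pi*sqrt(r^3/mu) = 2*pi*sqrt(1.0866701e+21 / 3.986e14)
T = 10374.3305 s = 172.9055 min

172.9055 minutes


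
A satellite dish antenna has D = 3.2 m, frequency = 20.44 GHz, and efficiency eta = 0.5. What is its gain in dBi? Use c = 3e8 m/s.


lambda = c/f = 3e8 / 2.044e+10 = 0.0146771 m
G = eta*(pi*D/lambda)^2 = 0.5*(pi*3.2/0.0146771)^2
G = 234578.9186 (linear)
G = 10*log10(234578.9186) = 53.7029 dBi

53.7029 dBi


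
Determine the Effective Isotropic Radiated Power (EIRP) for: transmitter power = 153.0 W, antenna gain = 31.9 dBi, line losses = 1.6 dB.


Pt = 153.0 W = 21.8469 dBW
EIRP = Pt_dBW + Gt - losses = 21.8469 + 31.9 - 1.6 = 52.1469 dBW

52.1469 dBW


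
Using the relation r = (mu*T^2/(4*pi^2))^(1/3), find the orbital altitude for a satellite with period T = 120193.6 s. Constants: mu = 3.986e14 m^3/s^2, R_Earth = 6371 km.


T = 120193.6 s
r = (mu*T^2/(4*pi^2))^(1/3) = (3.986e14 * 120193.6^2 / (4*pi^2))^(1/3)
r = 5.2639701e+07 m = 52639.7011 km
alt = r - R_E = 52639.7011 - 6371 = 46268.7011 km

46268.7011 km


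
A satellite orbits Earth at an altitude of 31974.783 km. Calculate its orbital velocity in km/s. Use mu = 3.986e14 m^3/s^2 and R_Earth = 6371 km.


r = R_E + alt = 6371.0 + 31974.783 = 38345.7830 km = 3.8345783e+07 m
v = sqrt(mu/r) = sqrt(3.986e14 / 3.8345783e+07) = 3224.1099 m/s = 3.2241 km/s

3.2241 km/s


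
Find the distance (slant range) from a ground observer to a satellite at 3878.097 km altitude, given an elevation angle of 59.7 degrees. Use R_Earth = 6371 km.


h = 3878.097 km, el = 59.7 deg
d = -R_E*sin(el) + sqrt((R_E*sin(el))^2 + 2*R_E*h + h^2)
d = -6371.0000*sin(1.0420) + sqrt((6371.0000*0.8633956)^2 + 2*6371.0000*3878.097 + 3878.097^2)
d = 4231.3146 km

4231.3146 km


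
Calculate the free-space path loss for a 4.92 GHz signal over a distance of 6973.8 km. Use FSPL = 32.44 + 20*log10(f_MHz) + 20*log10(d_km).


f = 4.92 GHz = 4920.0000 MHz
d = 6973.8 km
FSPL = 32.44 + 20*log10(4920.0000) + 20*log10(6973.8)
FSPL = 32.44 + 73.8393 + 76.8694
FSPL = 183.1487 dB

183.1487 dB


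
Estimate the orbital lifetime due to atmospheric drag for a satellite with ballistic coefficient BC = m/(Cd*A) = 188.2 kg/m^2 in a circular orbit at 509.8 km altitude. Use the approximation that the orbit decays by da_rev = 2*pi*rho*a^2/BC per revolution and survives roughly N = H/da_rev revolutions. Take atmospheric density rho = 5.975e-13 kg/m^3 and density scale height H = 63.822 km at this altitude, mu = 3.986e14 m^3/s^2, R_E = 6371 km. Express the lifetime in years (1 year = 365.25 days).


a = R_E + alt = 6880.8000 km = 6.8808e+06 m
da_rev = 2*pi*rho*a^2/BC = 2*pi*5.975e-13*(6.8808e+06)^2/188.2 = 0.944443601 m per revolution
N = H/da_rev = 63822.0000 m / 0.944443601 m = 67576.2957 revolutions
P = 2*pi*sqrt(a^3/mu) = 5680.2784 s
lifetime = N*P = 67576.2957 * 5680.2784 = 3.8385217e+08 s = 4442.7335 days
years = 4442.7335 / 365.25 = 12.1635 years

12.1635 years


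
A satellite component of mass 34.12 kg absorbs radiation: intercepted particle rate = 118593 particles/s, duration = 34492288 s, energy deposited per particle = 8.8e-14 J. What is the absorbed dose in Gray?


Total energy deposited = rate * time * E_per
  = 118593 * 34492288 * 8.8e-14 = 0.3599679 J
Dose = E_total / mass = 0.3599679 / 34.12
Dose = 0.01055005 Gy

0.0106 Gy


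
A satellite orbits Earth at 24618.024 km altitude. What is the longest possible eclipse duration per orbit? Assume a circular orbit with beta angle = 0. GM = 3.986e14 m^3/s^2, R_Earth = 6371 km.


r = 30989.0240 km
T = 904.8401 min
Eclipse fraction = arcsin(R_E/r)/pi = arcsin(6371.0000/30989.0240)/pi
= arcsin(0.2055889)/pi = 0.06591098
Eclipse duration = 0.06591098 * 904.8401 = 59.6389 min

59.6389 minutes


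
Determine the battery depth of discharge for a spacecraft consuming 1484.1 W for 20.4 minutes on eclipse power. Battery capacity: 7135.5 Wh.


E_used = P * t / 60 = 1484.1 * 20.4 / 60 = 504.5940 Wh
DOD = E_used / E_total * 100 = 504.5940 / 7135.5 * 100
DOD = 7.0716 %

7.0716 %


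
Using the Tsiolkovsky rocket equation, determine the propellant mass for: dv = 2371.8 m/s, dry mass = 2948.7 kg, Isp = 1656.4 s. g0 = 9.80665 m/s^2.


ve = Isp * g0 = 1656.4 * 9.80665 = 16243.735060 m/s
mass ratio = exp(dv/ve) = exp(2371.8/16243.735060) = 1.15721148
m_prop = m_dry * (mr - 1) = 2948.7 * (1.15721148 - 1)
m_prop = 463.5695 kg

463.5695 kg


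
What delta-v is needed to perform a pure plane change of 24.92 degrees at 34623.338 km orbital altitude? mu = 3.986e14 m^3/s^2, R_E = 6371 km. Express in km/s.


r = 40994.3380 km = 4.0994338e+07 m
V = sqrt(mu/r) = 3118.2197 m/s
di = 24.92 deg = 0.434936 rad
dV = 2*V*sin(di/2) = 2*3118.2197*sin(0.217468)
dV = 1345.5615 m/s = 1.3456 km/s

1.3456 km/s


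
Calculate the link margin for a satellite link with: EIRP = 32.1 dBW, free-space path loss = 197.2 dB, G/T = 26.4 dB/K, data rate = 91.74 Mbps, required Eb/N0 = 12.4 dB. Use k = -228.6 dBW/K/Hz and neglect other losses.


C/N0 = EIRP - FSPL + G/T - k = 32.1 - 197.2 + 26.4 - (-228.6)
C/N0 = 89.9000 dB-Hz
R_b = 91.74 Mbps = 9.174e+07 bps -> 10*log10(R_b) = 79.6256 dB-Hz
Eb/N0 = C/N0 - 10*log10(R_b) = 89.9000 - 79.6256 = 10.2744 dB
Margin = Eb/N0 - Eb/N0_req = 10.2744 - 12.4 = -2.1256 dB (negative margin: link does not close)

-2.1256 dB


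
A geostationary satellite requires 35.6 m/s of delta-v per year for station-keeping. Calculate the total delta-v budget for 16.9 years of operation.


dV = rate * years = 35.6 * 16.9
dV = 601.6400 m/s

601.6400 m/s


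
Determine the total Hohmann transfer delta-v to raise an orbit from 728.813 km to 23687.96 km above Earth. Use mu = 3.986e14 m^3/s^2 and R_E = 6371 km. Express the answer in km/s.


r1 = 7099.8130 km = 7.099813e+06 m
r2 = 30058.9600 km = 3.005896e+07 m
dv1 = sqrt(mu/r1)*(sqrt(2*r2/(r1+r2)) - 1) = 2037.6993 m/s
dv2 = sqrt(mu/r2)*(1 - sqrt(2*r1/(r1+r2))) = 1390.4391 m/s
total dv = |dv1| + |dv2| = 2037.6993 + 1390.4391 = 3428.1384 m/s = 3.4281 km/s

3.4281 km/s


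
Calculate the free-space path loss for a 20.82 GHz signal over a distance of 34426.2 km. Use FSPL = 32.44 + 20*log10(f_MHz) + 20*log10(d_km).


f = 20.82 GHz = 20820.0000 MHz
d = 34426.2 km
FSPL = 32.44 + 20*log10(20820.0000) + 20*log10(34426.2)
FSPL = 32.44 + 86.3696 + 90.7378
FSPL = 209.5474 dB

209.5474 dB


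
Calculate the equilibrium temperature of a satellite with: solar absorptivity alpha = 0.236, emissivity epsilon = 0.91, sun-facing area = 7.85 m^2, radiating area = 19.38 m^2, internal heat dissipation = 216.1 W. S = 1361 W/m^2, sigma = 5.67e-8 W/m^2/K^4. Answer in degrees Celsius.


Numerator = alpha*S*A_sun + Q_int = 0.236*1361*7.85 + 216.1 = 2737.4886 W
Denominator = eps*sigma*A_rad = 0.91*5.67e-8*19.38 = 9.9994986e-07 W/K^4
T^4 = 2.7376259e+09 K^4
T = 228.7407 K = -44.4093 C

-44.4093 degrees Celsius


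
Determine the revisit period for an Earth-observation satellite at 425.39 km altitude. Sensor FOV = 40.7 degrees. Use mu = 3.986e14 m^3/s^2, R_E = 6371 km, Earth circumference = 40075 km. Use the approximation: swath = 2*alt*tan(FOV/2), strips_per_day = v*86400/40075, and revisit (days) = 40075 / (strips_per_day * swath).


swath = 2*425.39*tan(0.3551745) = 315.5574 km
v = sqrt(mu/r) = 7658.2493 m/s = 7.6582 km/s
strips/day = v*86400/40075 = 7.6582*86400/40075 = 16.5109
coverage/day = strips * swath = 16.5109 * 315.5574 = 5210.1241 km
revisit = 40075 / 5210.1241 = 7.6918 days

7.6918 days


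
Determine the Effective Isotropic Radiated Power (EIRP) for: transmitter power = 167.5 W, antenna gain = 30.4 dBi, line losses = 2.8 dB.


Pt = 167.5 W = 22.2401 dBW
EIRP = Pt_dBW + Gt - losses = 22.2401 + 30.4 - 2.8 = 49.8401 dBW

49.8401 dBW


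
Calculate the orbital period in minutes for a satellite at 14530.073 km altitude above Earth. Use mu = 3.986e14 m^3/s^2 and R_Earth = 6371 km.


r = 20901.0730 km = 2.0901073e+07 m
T = 2*pi*sqrt(r^3/mu) = 2*pi*sqrt(9.1307352e+21 / 3.986e14)
T = 30072.1234 s = 501.2021 min

501.2021 minutes


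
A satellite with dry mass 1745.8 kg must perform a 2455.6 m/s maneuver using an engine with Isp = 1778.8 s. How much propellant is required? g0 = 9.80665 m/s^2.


ve = Isp * g0 = 1778.8 * 9.80665 = 17444.069020 m/s
mass ratio = exp(dv/ve) = exp(2455.6/17444.069020) = 1.15115975
m_prop = m_dry * (mr - 1) = 1745.8 * (1.15115975 - 1)
m_prop = 263.8947 kg

263.8947 kg


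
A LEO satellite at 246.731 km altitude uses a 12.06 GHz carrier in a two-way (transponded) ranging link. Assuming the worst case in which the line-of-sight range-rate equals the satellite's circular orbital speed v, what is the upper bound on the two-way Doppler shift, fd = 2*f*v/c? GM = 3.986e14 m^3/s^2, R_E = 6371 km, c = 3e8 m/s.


r = 6.617731e+06 m
v = sqrt(mu/r) = 7760.9358 m/s (worst-case radial velocity)
f = 12.06 GHz = 1.206e+10 Hz
fd = 2*f*v/c = 2*1.206e+10*7760.9358/3.0e+08
fd = 623979.2403 Hz

623979.2403 Hz


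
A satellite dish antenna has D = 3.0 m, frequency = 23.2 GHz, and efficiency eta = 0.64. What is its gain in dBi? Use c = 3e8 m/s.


lambda = c/f = 3e8 / 2.32e+10 = 0.01293103 m
G = eta*(pi*D/lambda)^2 = 0.64*(pi*3.0/0.01293103)^2
G = 339981.8159 (linear)
G = 10*log10(339981.8159) = 55.3146 dBi

55.3146 dBi


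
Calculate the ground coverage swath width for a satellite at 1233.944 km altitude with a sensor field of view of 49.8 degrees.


FOV = 49.8 deg = 0.869174 rad
swath = 2 * alt * tan(FOV/2) = 2 * 1233.944 * tan(0.434587)
swath = 2 * 1233.944 * 0.4641845
swath = 1145.5555 km

1145.5555 km


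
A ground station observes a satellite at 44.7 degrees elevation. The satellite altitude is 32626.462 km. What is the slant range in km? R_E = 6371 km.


h = 32626.462 km, el = 44.7 deg
d = -R_E*sin(el) + sqrt((R_E*sin(el))^2 + 2*R_E*h + h^2)
d = -6371.0000*sin(0.7801622) + sqrt((6371.0000*0.7033947)^2 + 2*6371.0000*32626.462 + 32626.462^2)
d = 34252.3102 km

34252.3102 km


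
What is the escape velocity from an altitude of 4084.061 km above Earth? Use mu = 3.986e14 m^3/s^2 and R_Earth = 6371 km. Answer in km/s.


r = 6371.0 + 4084.061 = 10455.0610 km = 1.0455061e+07 m
v_esc = sqrt(2*mu/r) = sqrt(2*3.986e14 / 1.0455061e+07)
v_esc = 8732.1334 m/s = 8.7321 km/s

8.7321 km/s


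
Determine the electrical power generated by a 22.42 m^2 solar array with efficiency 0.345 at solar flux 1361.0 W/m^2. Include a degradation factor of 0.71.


P = area * eta * S * degradation
P = 22.42 * 0.345 * 1361.0 * 0.71
P = 7474.3112 W

7474.3112 W


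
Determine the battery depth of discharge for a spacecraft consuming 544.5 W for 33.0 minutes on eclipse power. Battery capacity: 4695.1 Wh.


E_used = P * t / 60 = 544.5 * 33.0 / 60 = 299.4750 Wh
DOD = E_used / E_total * 100 = 299.4750 / 4695.1 * 100
DOD = 6.3785 %

6.3785 %


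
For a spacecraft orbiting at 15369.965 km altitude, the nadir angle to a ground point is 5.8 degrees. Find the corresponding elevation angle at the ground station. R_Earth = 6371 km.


r = R_E + alt = 21740.9650 km
Law of sines in the satellite / Earth-center / ground-point triangle:
  sin(nadir)/R_E = sin(90 + el)/r  =>  cos(el) = (r/R_E)*sin(nadir)
cos(el) = (21740.9650 / 6371.0000) * sin(5.8 deg) = 0.3448535
el = arccos(0.3448535) = 69.8271 deg
(Earth-central angle = 90 - nadir - el = 14.3729 deg)

69.8271 degrees


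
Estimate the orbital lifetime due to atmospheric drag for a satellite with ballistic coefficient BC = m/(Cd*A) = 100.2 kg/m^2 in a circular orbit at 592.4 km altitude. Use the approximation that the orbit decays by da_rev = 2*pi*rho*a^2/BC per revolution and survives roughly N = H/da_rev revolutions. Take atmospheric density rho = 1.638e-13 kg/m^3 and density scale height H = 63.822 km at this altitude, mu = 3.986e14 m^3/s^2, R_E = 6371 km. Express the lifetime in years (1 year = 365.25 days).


a = R_E + alt = 6963.4000 km = 6.9634e+06 m
da_rev = 2*pi*rho*a^2/BC = 2*pi*1.638e-13*(6.9634e+06)^2/100.2 = 0.498045168 m per revolution
N = H/da_rev = 63822.0000 m / 0.498045168 m = 128145.0040 revolutions
P = 2*pi*sqrt(a^3/mu) = 5782.8674 s
lifetime = N*P = 128145.0040 * 5782.8674 = 7.4104557e+08 s = 8576.9163 days
years = 8576.9163 / 365.25 = 23.4823 years

23.4823 years


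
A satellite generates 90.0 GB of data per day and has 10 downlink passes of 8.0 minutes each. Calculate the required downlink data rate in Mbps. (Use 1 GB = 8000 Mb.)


total contact time = 10 * 8.0 * 60 = 4800.0000 s
data = 90.0 GB = 720000.0000 Mb
rate = 720000.0000 / 4800.0000 = 150.0000 Mbps

150.0000 Mbps


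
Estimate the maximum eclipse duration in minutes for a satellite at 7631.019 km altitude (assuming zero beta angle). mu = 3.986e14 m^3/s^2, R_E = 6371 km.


r = 14002.0190 km
T = 274.8185 min
Eclipse fraction = arcsin(R_E/r)/pi = arcsin(6371.0000/14002.0190)/pi
= arcsin(0.4550058)/pi = 0.1503628
Eclipse duration = 0.1503628 * 274.8185 = 41.3225 min

41.3225 minutes


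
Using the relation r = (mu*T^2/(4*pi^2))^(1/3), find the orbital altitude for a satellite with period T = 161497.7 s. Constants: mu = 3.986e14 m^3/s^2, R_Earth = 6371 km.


T = 161497.7 s
r = (mu*T^2/(4*pi^2))^(1/3) = (3.986e14 * 161497.7^2 / (4*pi^2))^(1/3)
r = 6.4096859e+07 m = 64096.8589 km
alt = r - R_E = 64096.8589 - 6371 = 57725.8589 km

57725.8589 km


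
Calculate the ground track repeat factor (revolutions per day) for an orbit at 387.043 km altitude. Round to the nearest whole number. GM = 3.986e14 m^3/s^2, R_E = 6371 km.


r = 6.758043e+06 m
T = 2*pi*sqrt(r^3/mu) = 5528.9498 s = 92.1492 min
revs/day = 1440 / 92.1492 = 15.6268
Rounded: 16 revolutions per day

16 revolutions per day


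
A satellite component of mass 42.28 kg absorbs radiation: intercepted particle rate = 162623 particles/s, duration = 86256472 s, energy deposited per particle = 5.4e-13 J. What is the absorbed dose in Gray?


Total energy deposited = rate * time * E_per
  = 162623 * 86256472 * 5.4e-13 = 7.5747 J
Dose = E_total / mass = 7.5747 / 42.28
Dose = 0.1791564 Gy

0.1792 Gy


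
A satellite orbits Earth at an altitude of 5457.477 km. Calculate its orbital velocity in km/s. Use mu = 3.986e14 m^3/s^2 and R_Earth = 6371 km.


r = R_E + alt = 6371.0 + 5457.477 = 11828.4770 km = 1.1828477e+07 m
v = sqrt(mu/r) = sqrt(3.986e14 / 1.1828477e+07) = 5805.0268 m/s = 5.8050 km/s

5.8050 km/s


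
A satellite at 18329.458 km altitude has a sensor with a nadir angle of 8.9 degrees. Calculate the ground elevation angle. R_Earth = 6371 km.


r = R_E + alt = 24700.4580 km
Law of sines in the satellite / Earth-center / ground-point triangle:
  sin(nadir)/R_E = sin(90 + el)/r  =>  cos(el) = (r/R_E)*sin(nadir)
cos(el) = (24700.4580 / 6371.0000) * sin(8.9 deg) = 0.5998144
el = arccos(0.5998144) = 53.1434 deg
(Earth-central angle = 90 - nadir - el = 27.9566 deg)

53.1434 degrees


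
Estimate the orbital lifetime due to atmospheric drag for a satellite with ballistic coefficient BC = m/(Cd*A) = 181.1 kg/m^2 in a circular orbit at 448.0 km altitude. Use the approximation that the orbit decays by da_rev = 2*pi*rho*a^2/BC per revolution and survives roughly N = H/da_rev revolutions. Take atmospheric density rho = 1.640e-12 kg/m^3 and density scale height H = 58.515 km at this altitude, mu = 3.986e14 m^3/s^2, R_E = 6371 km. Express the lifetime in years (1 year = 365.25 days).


a = R_E + alt = 6819.0000 km = 6.819e+06 m
da_rev = 2*pi*rho*a^2/BC = 2*pi*1.640e-12*(6.819e+06)^2/181.1 = 2.645737 m per revolution
N = H/da_rev = 58515.0000 m / 2.645737 m = 22116.7120 revolutions
P = 2*pi*sqrt(a^3/mu) = 5603.9243 s
lifetime = N*P = 22116.7120 * 5603.9243 = 1.2394038e+08 s = 1434.4951 days
years = 1434.4951 / 365.25 = 3.9274 years

3.9274 years


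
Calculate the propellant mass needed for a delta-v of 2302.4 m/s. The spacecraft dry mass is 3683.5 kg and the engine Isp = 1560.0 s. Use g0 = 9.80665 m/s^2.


ve = Isp * g0 = 1560.0 * 9.80665 = 15298.374000 m/s
mass ratio = exp(dv/ve) = exp(2302.4/15298.374000) = 1.16241490
m_prop = m_dry * (mr - 1) = 3683.5 * (1.16241490 - 1)
m_prop = 598.2553 kg

598.2553 kg


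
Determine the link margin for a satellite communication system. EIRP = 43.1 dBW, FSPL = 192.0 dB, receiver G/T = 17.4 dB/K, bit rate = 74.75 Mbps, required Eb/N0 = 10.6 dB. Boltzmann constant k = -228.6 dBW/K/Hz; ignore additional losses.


C/N0 = EIRP - FSPL + G/T - k = 43.1 - 192.0 + 17.4 - (-228.6)
C/N0 = 97.1000 dB-Hz
R_b = 74.75 Mbps = 7.475e+07 bps -> 10*log10(R_b) = 78.7361 dB-Hz
Eb/N0 = C/N0 - 10*log10(R_b) = 97.1000 - 78.7361 = 18.3639 dB
Margin = Eb/N0 - Eb/N0_req = 18.3639 - 10.6 = 7.7639 dB (link closes)

7.7639 dB


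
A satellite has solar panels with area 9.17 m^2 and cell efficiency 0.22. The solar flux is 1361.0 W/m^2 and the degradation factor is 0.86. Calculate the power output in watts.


P = area * eta * S * degradation
P = 9.17 * 0.22 * 1361.0 * 0.86
P = 2361.2860 W

2361.2860 W


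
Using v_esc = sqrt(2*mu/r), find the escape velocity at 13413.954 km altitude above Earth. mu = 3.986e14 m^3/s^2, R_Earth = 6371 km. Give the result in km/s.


r = 6371.0 + 13413.954 = 19784.9540 km = 1.9784954e+07 m
v_esc = sqrt(2*mu/r) = sqrt(2*3.986e14 / 1.9784954e+07)
v_esc = 6347.6960 m/s = 6.3477 km/s

6.3477 km/s


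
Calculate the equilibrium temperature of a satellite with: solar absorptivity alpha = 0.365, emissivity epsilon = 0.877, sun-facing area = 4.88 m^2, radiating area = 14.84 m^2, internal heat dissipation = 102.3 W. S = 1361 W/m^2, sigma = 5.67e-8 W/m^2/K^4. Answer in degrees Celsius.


Numerator = alpha*S*A_sun + Q_int = 0.365*1361*4.88 + 102.3 = 2526.5132 W
Denominator = eps*sigma*A_rad = 0.877*5.67e-8*14.84 = 7.3793236e-07 W/K^4
T^4 = 3.4237734e+09 K^4
T = 241.8946 K = -31.2554 C

-31.2554 degrees Celsius


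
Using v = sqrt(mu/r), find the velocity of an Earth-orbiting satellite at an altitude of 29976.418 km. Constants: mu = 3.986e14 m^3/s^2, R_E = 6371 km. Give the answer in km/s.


r = R_E + alt = 6371.0 + 29976.418 = 36347.4180 km = 3.6347418e+07 m
v = sqrt(mu/r) = sqrt(3.986e14 / 3.6347418e+07) = 3311.5542 m/s = 3.3116 km/s

3.3116 km/s


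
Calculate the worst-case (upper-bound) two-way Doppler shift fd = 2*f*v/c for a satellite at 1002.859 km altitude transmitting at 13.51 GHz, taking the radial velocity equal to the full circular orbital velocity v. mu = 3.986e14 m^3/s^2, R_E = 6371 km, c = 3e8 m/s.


r = 7.373859e+06 m
v = sqrt(mu/r) = 7352.2664 m/s (worst-case radial velocity)
f = 13.51 GHz = 1.351e+10 Hz
fd = 2*f*v/c = 2*1.351e+10*7352.2664/3.0e+08
fd = 662194.1240 Hz

662194.1240 Hz


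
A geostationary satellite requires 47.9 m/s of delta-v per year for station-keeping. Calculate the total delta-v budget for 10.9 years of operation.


dV = rate * years = 47.9 * 10.9
dV = 522.1100 m/s

522.1100 m/s


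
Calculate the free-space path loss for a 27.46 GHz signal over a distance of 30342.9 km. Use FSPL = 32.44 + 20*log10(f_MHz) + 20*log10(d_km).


f = 27.46 GHz = 27460.0000 MHz
d = 30342.9 km
FSPL = 32.44 + 20*log10(27460.0000) + 20*log10(30342.9)
FSPL = 32.44 + 88.7740 + 89.6411
FSPL = 210.8552 dB

210.8552 dB


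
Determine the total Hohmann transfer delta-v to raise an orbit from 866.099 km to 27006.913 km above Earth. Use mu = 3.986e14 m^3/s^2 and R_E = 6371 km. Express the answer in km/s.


r1 = 7237.0990 km = 7.237099e+06 m
r2 = 33377.9130 km = 3.3377913e+07 m
dv1 = sqrt(mu/r1)*(sqrt(2*r2/(r1+r2)) - 1) = 2093.1281 m/s
dv2 = sqrt(mu/r2)*(1 - sqrt(2*r1/(r1+r2))) = 1392.7536 m/s
total dv = |dv1| + |dv2| = 2093.1281 + 1392.7536 = 3485.8817 m/s = 3.4859 km/s

3.4859 km/s


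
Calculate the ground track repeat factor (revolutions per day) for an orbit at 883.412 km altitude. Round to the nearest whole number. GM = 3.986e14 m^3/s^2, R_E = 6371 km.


r = 7.254412e+06 m
T = 2*pi*sqrt(r^3/mu) = 6149.1423 s = 102.4857 min
revs/day = 1440 / 102.4857 = 14.0507
Rounded: 14 revolutions per day

14 revolutions per day


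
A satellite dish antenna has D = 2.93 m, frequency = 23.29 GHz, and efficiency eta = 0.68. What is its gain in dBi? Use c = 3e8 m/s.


lambda = c/f = 3e8 / 2.329e+10 = 0.01288106 m
G = eta*(pi*D/lambda)^2 = 0.68*(pi*2.93/0.01288106)^2
G = 347248.4904 (linear)
G = 10*log10(347248.4904) = 55.4064 dBi

55.4064 dBi


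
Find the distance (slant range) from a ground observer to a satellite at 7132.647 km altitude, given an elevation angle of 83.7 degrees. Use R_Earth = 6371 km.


h = 7132.647 km, el = 83.7 deg
d = -R_E*sin(el) + sqrt((R_E*sin(el))^2 + 2*R_E*h + h^2)
d = -6371.0000*sin(1.4608) + sqrt((6371.0000*0.993961)^2 + 2*6371.0000*7132.647 + 7132.647^2)
d = 7153.0121 km

7153.0121 km


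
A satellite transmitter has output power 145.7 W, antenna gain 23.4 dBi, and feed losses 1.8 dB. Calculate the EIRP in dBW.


Pt = 145.7 W = 21.6346 dBW
EIRP = Pt_dBW + Gt - losses = 21.6346 + 23.4 - 1.8 = 43.2346 dBW

43.2346 dBW


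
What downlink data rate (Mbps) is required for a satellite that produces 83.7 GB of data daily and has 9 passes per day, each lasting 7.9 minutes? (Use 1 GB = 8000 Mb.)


total contact time = 9 * 7.9 * 60 = 4266.0000 s
data = 83.7 GB = 669600.0000 Mb
rate = 669600.0000 / 4266.0000 = 156.9620 Mbps

156.9620 Mbps


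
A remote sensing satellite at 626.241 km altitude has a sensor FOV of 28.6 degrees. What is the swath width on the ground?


FOV = 28.6 deg = 0.4991642 rad
swath = 2 * alt * tan(FOV/2) = 2 * 626.241 * tan(0.2495821)
swath = 2 * 626.241 * 0.2548968
swath = 319.2537 km

319.2537 km


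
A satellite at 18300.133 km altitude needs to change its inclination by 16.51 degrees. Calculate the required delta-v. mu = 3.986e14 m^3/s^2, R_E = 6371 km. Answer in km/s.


r = 24671.1330 km = 2.4671133e+07 m
V = sqrt(mu/r) = 4019.5191 m/s
di = 16.51 deg = 0.2881539 rad
dV = 2*V*sin(di/2) = 2*4019.5191*sin(0.1440769)
dV = 1154.2370 m/s = 1.1542 km/s

1.1542 km/s


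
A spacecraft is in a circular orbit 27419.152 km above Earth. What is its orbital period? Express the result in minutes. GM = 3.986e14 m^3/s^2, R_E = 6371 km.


r = 33790.1520 km = 3.3790152e+07 m
T = 2*pi*sqrt(r^3/mu) = 2*pi*sqrt(3.858073e+22 / 3.986e14)
T = 61815.3652 s = 1030.2561 min

1030.2561 minutes


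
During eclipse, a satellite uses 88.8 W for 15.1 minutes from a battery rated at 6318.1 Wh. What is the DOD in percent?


E_used = P * t / 60 = 88.8 * 15.1 / 60 = 22.3480 Wh
DOD = E_used / E_total * 100 = 22.3480 / 6318.1 * 100
DOD = 0.3537139 %

0.3537 %


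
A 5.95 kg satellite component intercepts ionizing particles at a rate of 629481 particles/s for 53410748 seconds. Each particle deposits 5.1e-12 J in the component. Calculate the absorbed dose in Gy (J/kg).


Total energy deposited = rate * time * E_per
  = 629481 * 53410748 * 5.1e-12 = 171.4674 J
Dose = E_total / mass = 171.4674 / 5.95
Dose = 28.8180 Gy

28.8180 Gy


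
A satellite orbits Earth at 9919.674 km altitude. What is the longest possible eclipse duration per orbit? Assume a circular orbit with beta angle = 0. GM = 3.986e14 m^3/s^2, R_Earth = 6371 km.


r = 16290.6740 km
T = 344.8804 min
Eclipse fraction = arcsin(R_E/r)/pi = arcsin(6371.0000/16290.6740)/pi
= arcsin(0.3910827)/pi = 0.1278993
Eclipse duration = 0.1278993 * 344.8804 = 44.1100 min

44.1100 minutes


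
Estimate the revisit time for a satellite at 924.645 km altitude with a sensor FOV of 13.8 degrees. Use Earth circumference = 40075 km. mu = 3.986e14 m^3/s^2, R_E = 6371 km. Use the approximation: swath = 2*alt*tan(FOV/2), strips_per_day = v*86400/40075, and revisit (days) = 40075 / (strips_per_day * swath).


swath = 2*924.645*tan(0.1204277) = 223.7887 km
v = sqrt(mu/r) = 7391.5718 m/s = 7.3916 km/s
strips/day = v*86400/40075 = 7.3916*86400/40075 = 15.9359
coverage/day = strips * swath = 15.9359 * 223.7887 = 3566.2774 km
revisit = 40075 / 3566.2774 = 11.2372 days

11.2372 days


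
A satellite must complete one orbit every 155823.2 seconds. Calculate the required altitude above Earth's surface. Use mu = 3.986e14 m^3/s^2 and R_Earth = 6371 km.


T = 155823.2 s
r = (mu*T^2/(4*pi^2))^(1/3) = (3.986e14 * 155823.2^2 / (4*pi^2))^(1/3)
r = 6.258649e+07 m = 62586.4904 km
alt = r - R_E = 62586.4904 - 6371 = 56215.4904 km

56215.4904 km


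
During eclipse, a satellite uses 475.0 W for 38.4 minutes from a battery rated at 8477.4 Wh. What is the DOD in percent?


E_used = P * t / 60 = 475.0 * 38.4 / 60 = 304.0000 Wh
DOD = E_used / E_total * 100 = 304.0000 / 8477.4 * 100
DOD = 3.5860 %

3.5860 %


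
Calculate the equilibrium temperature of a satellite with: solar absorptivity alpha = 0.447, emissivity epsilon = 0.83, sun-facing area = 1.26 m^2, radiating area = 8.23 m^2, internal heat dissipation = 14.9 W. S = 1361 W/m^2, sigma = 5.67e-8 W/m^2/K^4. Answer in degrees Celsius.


Numerator = alpha*S*A_sun + Q_int = 0.447*1361*1.26 + 14.9 = 781.4424 W
Denominator = eps*sigma*A_rad = 0.83*5.67e-8*8.23 = 3.8731203e-07 W/K^4
T^4 = 2.0176043e+09 K^4
T = 211.9381 K = -61.2119 C

-61.2119 degrees Celsius


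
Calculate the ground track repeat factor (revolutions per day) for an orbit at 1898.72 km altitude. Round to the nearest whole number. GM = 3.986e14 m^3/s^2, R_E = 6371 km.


r = 8.26972e+06 m
T = 2*pi*sqrt(r^3/mu) = 7484.2352 s = 124.7373 min
revs/day = 1440 / 124.7373 = 11.5443
Rounded: 12 revolutions per day

12 revolutions per day


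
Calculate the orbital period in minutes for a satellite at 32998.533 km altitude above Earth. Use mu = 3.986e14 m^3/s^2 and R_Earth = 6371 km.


r = 39369.5330 km = 3.9369533e+07 m
T = 2*pi*sqrt(r^3/mu) = 2*pi*sqrt(6.1021206e+22 / 3.986e14)
T = 77741.2673 s = 1295.6878 min

1295.6878 minutes


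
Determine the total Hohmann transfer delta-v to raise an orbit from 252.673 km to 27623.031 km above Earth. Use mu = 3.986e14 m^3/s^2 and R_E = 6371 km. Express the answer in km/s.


r1 = 6623.6730 km = 6.623673e+06 m
r2 = 33994.0310 km = 3.3994031e+07 m
dv1 = sqrt(mu/r1)*(sqrt(2*r2/(r1+r2)) - 1) = 2278.9435 m/s
dv2 = sqrt(mu/r2)*(1 - sqrt(2*r1/(r1+r2))) = 1468.6914 m/s
total dv = |dv1| + |dv2| = 2278.9435 + 1468.6914 = 3747.6349 m/s = 3.7476 km/s

3.7476 km/s


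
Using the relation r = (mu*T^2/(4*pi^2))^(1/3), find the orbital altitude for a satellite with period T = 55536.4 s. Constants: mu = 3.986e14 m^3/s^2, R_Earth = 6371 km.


T = 55536.4 s
r = (mu*T^2/(4*pi^2))^(1/3) = (3.986e14 * 55536.4^2 / (4*pi^2))^(1/3)
r = 3.1461373e+07 m = 31461.3728 km
alt = r - R_E = 31461.3728 - 6371 = 25090.3728 km

25090.3728 km


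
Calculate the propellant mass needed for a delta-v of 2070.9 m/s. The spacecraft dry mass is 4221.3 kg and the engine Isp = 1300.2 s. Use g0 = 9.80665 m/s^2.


ve = Isp * g0 = 1300.2 * 9.80665 = 12750.606330 m/s
mass ratio = exp(dv/ve) = exp(2070.9/12750.606330) = 1.17634927
m_prop = m_dry * (mr - 1) = 4221.3 * (1.17634927 - 1)
m_prop = 744.4232 kg

744.4232 kg


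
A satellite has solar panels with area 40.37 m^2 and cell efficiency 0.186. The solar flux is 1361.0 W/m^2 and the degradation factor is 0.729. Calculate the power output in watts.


P = area * eta * S * degradation
P = 40.37 * 0.186 * 1361.0 * 0.729
P = 7450.0184 W

7450.0184 W


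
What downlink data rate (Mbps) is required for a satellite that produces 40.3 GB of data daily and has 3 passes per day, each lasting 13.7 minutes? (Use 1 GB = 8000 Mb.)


total contact time = 3 * 13.7 * 60 = 2466.0000 s
data = 40.3 GB = 322400.0000 Mb
rate = 322400.0000 / 2466.0000 = 130.7380 Mbps

130.7380 Mbps
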